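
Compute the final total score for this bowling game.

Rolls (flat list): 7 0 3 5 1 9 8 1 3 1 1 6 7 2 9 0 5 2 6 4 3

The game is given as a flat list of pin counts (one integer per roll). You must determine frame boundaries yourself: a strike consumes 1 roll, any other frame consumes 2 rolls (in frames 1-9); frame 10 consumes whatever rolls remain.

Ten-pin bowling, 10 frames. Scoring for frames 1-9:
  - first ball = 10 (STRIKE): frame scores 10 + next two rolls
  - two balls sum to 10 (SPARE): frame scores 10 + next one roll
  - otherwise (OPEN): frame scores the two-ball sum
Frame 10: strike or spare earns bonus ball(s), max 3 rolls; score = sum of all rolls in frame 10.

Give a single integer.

Frame 1: OPEN (7+0=7). Cumulative: 7
Frame 2: OPEN (3+5=8). Cumulative: 15
Frame 3: SPARE (1+9=10). 10 + next roll (8) = 18. Cumulative: 33
Frame 4: OPEN (8+1=9). Cumulative: 42
Frame 5: OPEN (3+1=4). Cumulative: 46
Frame 6: OPEN (1+6=7). Cumulative: 53
Frame 7: OPEN (7+2=9). Cumulative: 62
Frame 8: OPEN (9+0=9). Cumulative: 71
Frame 9: OPEN (5+2=7). Cumulative: 78
Frame 10: SPARE. Sum of all frame-10 rolls (6+4+3) = 13. Cumulative: 91

Answer: 91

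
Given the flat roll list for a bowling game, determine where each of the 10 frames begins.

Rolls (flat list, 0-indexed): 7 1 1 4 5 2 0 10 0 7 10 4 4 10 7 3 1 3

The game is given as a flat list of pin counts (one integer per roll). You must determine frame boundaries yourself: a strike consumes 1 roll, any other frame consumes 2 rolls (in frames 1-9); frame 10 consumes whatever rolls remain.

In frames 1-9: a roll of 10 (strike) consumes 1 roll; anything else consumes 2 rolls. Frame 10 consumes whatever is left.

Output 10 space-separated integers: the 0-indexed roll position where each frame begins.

Frame 1 starts at roll index 0: rolls=7,1 (sum=8), consumes 2 rolls
Frame 2 starts at roll index 2: rolls=1,4 (sum=5), consumes 2 rolls
Frame 3 starts at roll index 4: rolls=5,2 (sum=7), consumes 2 rolls
Frame 4 starts at roll index 6: rolls=0,10 (sum=10), consumes 2 rolls
Frame 5 starts at roll index 8: rolls=0,7 (sum=7), consumes 2 rolls
Frame 6 starts at roll index 10: roll=10 (strike), consumes 1 roll
Frame 7 starts at roll index 11: rolls=4,4 (sum=8), consumes 2 rolls
Frame 8 starts at roll index 13: roll=10 (strike), consumes 1 roll
Frame 9 starts at roll index 14: rolls=7,3 (sum=10), consumes 2 rolls
Frame 10 starts at roll index 16: 2 remaining rolls

Answer: 0 2 4 6 8 10 11 13 14 16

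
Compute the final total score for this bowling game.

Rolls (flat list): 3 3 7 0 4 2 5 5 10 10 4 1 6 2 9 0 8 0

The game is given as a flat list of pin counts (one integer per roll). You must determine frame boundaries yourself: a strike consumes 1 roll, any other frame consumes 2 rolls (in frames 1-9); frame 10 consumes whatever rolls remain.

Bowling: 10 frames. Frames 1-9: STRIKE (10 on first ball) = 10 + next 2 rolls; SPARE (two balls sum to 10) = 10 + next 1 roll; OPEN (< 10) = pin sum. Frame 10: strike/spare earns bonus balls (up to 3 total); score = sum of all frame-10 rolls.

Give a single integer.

Frame 1: OPEN (3+3=6). Cumulative: 6
Frame 2: OPEN (7+0=7). Cumulative: 13
Frame 3: OPEN (4+2=6). Cumulative: 19
Frame 4: SPARE (5+5=10). 10 + next roll (10) = 20. Cumulative: 39
Frame 5: STRIKE. 10 + next two rolls (10+4) = 24. Cumulative: 63
Frame 6: STRIKE. 10 + next two rolls (4+1) = 15. Cumulative: 78
Frame 7: OPEN (4+1=5). Cumulative: 83
Frame 8: OPEN (6+2=8). Cumulative: 91
Frame 9: OPEN (9+0=9). Cumulative: 100
Frame 10: OPEN. Sum of all frame-10 rolls (8+0) = 8. Cumulative: 108

Answer: 108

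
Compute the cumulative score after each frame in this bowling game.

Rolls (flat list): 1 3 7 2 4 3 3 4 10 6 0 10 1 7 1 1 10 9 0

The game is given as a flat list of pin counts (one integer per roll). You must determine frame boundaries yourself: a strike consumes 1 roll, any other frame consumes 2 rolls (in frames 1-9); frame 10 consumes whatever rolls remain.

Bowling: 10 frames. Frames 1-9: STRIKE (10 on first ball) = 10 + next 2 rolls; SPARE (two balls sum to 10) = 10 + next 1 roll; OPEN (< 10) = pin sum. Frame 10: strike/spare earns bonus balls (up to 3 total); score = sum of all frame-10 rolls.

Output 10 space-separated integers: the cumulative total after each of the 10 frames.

Frame 1: OPEN (1+3=4). Cumulative: 4
Frame 2: OPEN (7+2=9). Cumulative: 13
Frame 3: OPEN (4+3=7). Cumulative: 20
Frame 4: OPEN (3+4=7). Cumulative: 27
Frame 5: STRIKE. 10 + next two rolls (6+0) = 16. Cumulative: 43
Frame 6: OPEN (6+0=6). Cumulative: 49
Frame 7: STRIKE. 10 + next two rolls (1+7) = 18. Cumulative: 67
Frame 8: OPEN (1+7=8). Cumulative: 75
Frame 9: OPEN (1+1=2). Cumulative: 77
Frame 10: STRIKE. Sum of all frame-10 rolls (10+9+0) = 19. Cumulative: 96

Answer: 4 13 20 27 43 49 67 75 77 96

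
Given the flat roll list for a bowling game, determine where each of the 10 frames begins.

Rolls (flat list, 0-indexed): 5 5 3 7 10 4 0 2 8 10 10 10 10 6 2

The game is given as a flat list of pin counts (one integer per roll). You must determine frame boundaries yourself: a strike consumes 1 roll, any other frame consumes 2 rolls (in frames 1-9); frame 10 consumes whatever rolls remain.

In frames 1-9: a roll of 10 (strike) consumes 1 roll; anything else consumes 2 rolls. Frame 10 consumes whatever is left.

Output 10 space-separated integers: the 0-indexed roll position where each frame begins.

Answer: 0 2 4 5 7 9 10 11 12 13

Derivation:
Frame 1 starts at roll index 0: rolls=5,5 (sum=10), consumes 2 rolls
Frame 2 starts at roll index 2: rolls=3,7 (sum=10), consumes 2 rolls
Frame 3 starts at roll index 4: roll=10 (strike), consumes 1 roll
Frame 4 starts at roll index 5: rolls=4,0 (sum=4), consumes 2 rolls
Frame 5 starts at roll index 7: rolls=2,8 (sum=10), consumes 2 rolls
Frame 6 starts at roll index 9: roll=10 (strike), consumes 1 roll
Frame 7 starts at roll index 10: roll=10 (strike), consumes 1 roll
Frame 8 starts at roll index 11: roll=10 (strike), consumes 1 roll
Frame 9 starts at roll index 12: roll=10 (strike), consumes 1 roll
Frame 10 starts at roll index 13: 2 remaining rolls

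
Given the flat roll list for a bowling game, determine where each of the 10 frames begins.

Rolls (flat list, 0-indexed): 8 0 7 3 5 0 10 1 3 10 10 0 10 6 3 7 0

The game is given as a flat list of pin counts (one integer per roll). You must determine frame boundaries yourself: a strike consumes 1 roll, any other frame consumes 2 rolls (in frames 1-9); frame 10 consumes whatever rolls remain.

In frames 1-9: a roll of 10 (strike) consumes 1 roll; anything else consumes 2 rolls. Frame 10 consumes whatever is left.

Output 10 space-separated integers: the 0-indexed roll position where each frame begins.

Frame 1 starts at roll index 0: rolls=8,0 (sum=8), consumes 2 rolls
Frame 2 starts at roll index 2: rolls=7,3 (sum=10), consumes 2 rolls
Frame 3 starts at roll index 4: rolls=5,0 (sum=5), consumes 2 rolls
Frame 4 starts at roll index 6: roll=10 (strike), consumes 1 roll
Frame 5 starts at roll index 7: rolls=1,3 (sum=4), consumes 2 rolls
Frame 6 starts at roll index 9: roll=10 (strike), consumes 1 roll
Frame 7 starts at roll index 10: roll=10 (strike), consumes 1 roll
Frame 8 starts at roll index 11: rolls=0,10 (sum=10), consumes 2 rolls
Frame 9 starts at roll index 13: rolls=6,3 (sum=9), consumes 2 rolls
Frame 10 starts at roll index 15: 2 remaining rolls

Answer: 0 2 4 6 7 9 10 11 13 15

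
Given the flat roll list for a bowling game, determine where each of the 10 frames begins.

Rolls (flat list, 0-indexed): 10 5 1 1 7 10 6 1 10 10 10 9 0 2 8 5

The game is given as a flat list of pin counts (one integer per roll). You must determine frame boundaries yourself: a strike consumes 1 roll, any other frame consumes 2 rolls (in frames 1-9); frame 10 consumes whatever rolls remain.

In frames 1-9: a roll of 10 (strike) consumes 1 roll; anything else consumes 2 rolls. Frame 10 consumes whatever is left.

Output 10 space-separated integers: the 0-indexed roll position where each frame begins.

Frame 1 starts at roll index 0: roll=10 (strike), consumes 1 roll
Frame 2 starts at roll index 1: rolls=5,1 (sum=6), consumes 2 rolls
Frame 3 starts at roll index 3: rolls=1,7 (sum=8), consumes 2 rolls
Frame 4 starts at roll index 5: roll=10 (strike), consumes 1 roll
Frame 5 starts at roll index 6: rolls=6,1 (sum=7), consumes 2 rolls
Frame 6 starts at roll index 8: roll=10 (strike), consumes 1 roll
Frame 7 starts at roll index 9: roll=10 (strike), consumes 1 roll
Frame 8 starts at roll index 10: roll=10 (strike), consumes 1 roll
Frame 9 starts at roll index 11: rolls=9,0 (sum=9), consumes 2 rolls
Frame 10 starts at roll index 13: 3 remaining rolls

Answer: 0 1 3 5 6 8 9 10 11 13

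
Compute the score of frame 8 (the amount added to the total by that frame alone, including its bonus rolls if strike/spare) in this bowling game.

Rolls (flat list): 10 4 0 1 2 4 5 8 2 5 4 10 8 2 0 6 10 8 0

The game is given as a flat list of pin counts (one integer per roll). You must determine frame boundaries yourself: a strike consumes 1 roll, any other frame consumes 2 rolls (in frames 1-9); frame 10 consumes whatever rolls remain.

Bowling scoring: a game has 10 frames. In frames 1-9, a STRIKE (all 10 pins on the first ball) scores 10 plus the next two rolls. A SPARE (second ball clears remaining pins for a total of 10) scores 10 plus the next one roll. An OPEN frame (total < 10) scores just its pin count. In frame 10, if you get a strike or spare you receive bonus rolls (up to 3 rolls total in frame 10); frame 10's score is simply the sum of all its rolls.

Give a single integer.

Answer: 10

Derivation:
Frame 1: STRIKE. 10 + next two rolls (4+0) = 14. Cumulative: 14
Frame 2: OPEN (4+0=4). Cumulative: 18
Frame 3: OPEN (1+2=3). Cumulative: 21
Frame 4: OPEN (4+5=9). Cumulative: 30
Frame 5: SPARE (8+2=10). 10 + next roll (5) = 15. Cumulative: 45
Frame 6: OPEN (5+4=9). Cumulative: 54
Frame 7: STRIKE. 10 + next two rolls (8+2) = 20. Cumulative: 74
Frame 8: SPARE (8+2=10). 10 + next roll (0) = 10. Cumulative: 84
Frame 9: OPEN (0+6=6). Cumulative: 90
Frame 10: STRIKE. Sum of all frame-10 rolls (10+8+0) = 18. Cumulative: 108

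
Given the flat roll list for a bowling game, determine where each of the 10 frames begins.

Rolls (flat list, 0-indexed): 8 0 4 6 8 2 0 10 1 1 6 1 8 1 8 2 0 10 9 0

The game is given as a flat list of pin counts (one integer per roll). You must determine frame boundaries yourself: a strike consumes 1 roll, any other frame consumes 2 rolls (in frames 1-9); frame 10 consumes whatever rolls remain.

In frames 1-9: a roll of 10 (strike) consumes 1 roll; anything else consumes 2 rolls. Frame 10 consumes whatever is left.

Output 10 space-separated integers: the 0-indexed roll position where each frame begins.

Answer: 0 2 4 6 8 10 12 14 16 18

Derivation:
Frame 1 starts at roll index 0: rolls=8,0 (sum=8), consumes 2 rolls
Frame 2 starts at roll index 2: rolls=4,6 (sum=10), consumes 2 rolls
Frame 3 starts at roll index 4: rolls=8,2 (sum=10), consumes 2 rolls
Frame 4 starts at roll index 6: rolls=0,10 (sum=10), consumes 2 rolls
Frame 5 starts at roll index 8: rolls=1,1 (sum=2), consumes 2 rolls
Frame 6 starts at roll index 10: rolls=6,1 (sum=7), consumes 2 rolls
Frame 7 starts at roll index 12: rolls=8,1 (sum=9), consumes 2 rolls
Frame 8 starts at roll index 14: rolls=8,2 (sum=10), consumes 2 rolls
Frame 9 starts at roll index 16: rolls=0,10 (sum=10), consumes 2 rolls
Frame 10 starts at roll index 18: 2 remaining rolls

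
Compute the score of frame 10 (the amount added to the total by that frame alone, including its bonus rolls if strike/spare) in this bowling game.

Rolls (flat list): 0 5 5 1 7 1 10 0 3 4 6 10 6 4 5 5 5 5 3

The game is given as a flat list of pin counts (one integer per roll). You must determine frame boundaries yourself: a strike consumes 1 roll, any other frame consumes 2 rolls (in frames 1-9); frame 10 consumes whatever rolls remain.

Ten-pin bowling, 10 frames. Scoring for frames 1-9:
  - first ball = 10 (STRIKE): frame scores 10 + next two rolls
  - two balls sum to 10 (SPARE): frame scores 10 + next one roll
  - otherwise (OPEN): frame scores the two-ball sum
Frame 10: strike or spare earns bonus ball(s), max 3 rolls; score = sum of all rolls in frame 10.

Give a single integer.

Answer: 13

Derivation:
Frame 1: OPEN (0+5=5). Cumulative: 5
Frame 2: OPEN (5+1=6). Cumulative: 11
Frame 3: OPEN (7+1=8). Cumulative: 19
Frame 4: STRIKE. 10 + next two rolls (0+3) = 13. Cumulative: 32
Frame 5: OPEN (0+3=3). Cumulative: 35
Frame 6: SPARE (4+6=10). 10 + next roll (10) = 20. Cumulative: 55
Frame 7: STRIKE. 10 + next two rolls (6+4) = 20. Cumulative: 75
Frame 8: SPARE (6+4=10). 10 + next roll (5) = 15. Cumulative: 90
Frame 9: SPARE (5+5=10). 10 + next roll (5) = 15. Cumulative: 105
Frame 10: SPARE. Sum of all frame-10 rolls (5+5+3) = 13. Cumulative: 118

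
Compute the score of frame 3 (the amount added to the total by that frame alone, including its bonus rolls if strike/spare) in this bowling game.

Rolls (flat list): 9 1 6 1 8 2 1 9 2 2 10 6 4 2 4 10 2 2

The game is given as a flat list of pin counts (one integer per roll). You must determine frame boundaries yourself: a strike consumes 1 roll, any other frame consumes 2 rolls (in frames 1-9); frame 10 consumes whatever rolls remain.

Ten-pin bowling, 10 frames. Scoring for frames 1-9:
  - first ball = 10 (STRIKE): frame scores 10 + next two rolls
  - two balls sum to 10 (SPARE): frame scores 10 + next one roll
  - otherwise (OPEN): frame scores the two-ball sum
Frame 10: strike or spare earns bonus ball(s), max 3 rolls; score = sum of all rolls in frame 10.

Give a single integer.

Frame 1: SPARE (9+1=10). 10 + next roll (6) = 16. Cumulative: 16
Frame 2: OPEN (6+1=7). Cumulative: 23
Frame 3: SPARE (8+2=10). 10 + next roll (1) = 11. Cumulative: 34
Frame 4: SPARE (1+9=10). 10 + next roll (2) = 12. Cumulative: 46
Frame 5: OPEN (2+2=4). Cumulative: 50

Answer: 11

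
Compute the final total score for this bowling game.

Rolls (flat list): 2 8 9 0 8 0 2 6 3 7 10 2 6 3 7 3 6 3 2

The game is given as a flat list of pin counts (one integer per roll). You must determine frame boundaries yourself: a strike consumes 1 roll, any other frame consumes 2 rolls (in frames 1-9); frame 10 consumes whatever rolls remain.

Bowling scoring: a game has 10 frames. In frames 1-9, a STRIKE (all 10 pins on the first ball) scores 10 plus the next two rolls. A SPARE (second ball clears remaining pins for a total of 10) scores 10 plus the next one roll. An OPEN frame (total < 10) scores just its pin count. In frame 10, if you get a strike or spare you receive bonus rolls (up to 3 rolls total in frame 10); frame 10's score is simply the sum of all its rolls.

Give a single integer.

Answer: 117

Derivation:
Frame 1: SPARE (2+8=10). 10 + next roll (9) = 19. Cumulative: 19
Frame 2: OPEN (9+0=9). Cumulative: 28
Frame 3: OPEN (8+0=8). Cumulative: 36
Frame 4: OPEN (2+6=8). Cumulative: 44
Frame 5: SPARE (3+7=10). 10 + next roll (10) = 20. Cumulative: 64
Frame 6: STRIKE. 10 + next two rolls (2+6) = 18. Cumulative: 82
Frame 7: OPEN (2+6=8). Cumulative: 90
Frame 8: SPARE (3+7=10). 10 + next roll (3) = 13. Cumulative: 103
Frame 9: OPEN (3+6=9). Cumulative: 112
Frame 10: OPEN. Sum of all frame-10 rolls (3+2) = 5. Cumulative: 117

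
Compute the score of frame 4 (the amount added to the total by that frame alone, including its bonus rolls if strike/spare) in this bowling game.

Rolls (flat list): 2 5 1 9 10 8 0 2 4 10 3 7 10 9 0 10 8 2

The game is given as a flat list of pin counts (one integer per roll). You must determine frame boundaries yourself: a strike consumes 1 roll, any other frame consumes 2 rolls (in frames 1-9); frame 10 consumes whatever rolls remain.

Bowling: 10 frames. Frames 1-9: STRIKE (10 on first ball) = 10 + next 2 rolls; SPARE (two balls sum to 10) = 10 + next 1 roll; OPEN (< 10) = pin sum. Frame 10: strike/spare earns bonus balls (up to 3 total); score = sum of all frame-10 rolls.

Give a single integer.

Frame 1: OPEN (2+5=7). Cumulative: 7
Frame 2: SPARE (1+9=10). 10 + next roll (10) = 20. Cumulative: 27
Frame 3: STRIKE. 10 + next two rolls (8+0) = 18. Cumulative: 45
Frame 4: OPEN (8+0=8). Cumulative: 53
Frame 5: OPEN (2+4=6). Cumulative: 59
Frame 6: STRIKE. 10 + next two rolls (3+7) = 20. Cumulative: 79

Answer: 8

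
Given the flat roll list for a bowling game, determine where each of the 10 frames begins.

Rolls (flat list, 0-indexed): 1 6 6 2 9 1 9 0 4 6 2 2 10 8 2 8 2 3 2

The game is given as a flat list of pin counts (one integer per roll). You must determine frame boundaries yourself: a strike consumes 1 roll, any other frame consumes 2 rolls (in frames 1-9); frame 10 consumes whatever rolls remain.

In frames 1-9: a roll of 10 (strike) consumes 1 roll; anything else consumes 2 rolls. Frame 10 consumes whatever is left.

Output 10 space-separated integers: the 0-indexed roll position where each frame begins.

Frame 1 starts at roll index 0: rolls=1,6 (sum=7), consumes 2 rolls
Frame 2 starts at roll index 2: rolls=6,2 (sum=8), consumes 2 rolls
Frame 3 starts at roll index 4: rolls=9,1 (sum=10), consumes 2 rolls
Frame 4 starts at roll index 6: rolls=9,0 (sum=9), consumes 2 rolls
Frame 5 starts at roll index 8: rolls=4,6 (sum=10), consumes 2 rolls
Frame 6 starts at roll index 10: rolls=2,2 (sum=4), consumes 2 rolls
Frame 7 starts at roll index 12: roll=10 (strike), consumes 1 roll
Frame 8 starts at roll index 13: rolls=8,2 (sum=10), consumes 2 rolls
Frame 9 starts at roll index 15: rolls=8,2 (sum=10), consumes 2 rolls
Frame 10 starts at roll index 17: 2 remaining rolls

Answer: 0 2 4 6 8 10 12 13 15 17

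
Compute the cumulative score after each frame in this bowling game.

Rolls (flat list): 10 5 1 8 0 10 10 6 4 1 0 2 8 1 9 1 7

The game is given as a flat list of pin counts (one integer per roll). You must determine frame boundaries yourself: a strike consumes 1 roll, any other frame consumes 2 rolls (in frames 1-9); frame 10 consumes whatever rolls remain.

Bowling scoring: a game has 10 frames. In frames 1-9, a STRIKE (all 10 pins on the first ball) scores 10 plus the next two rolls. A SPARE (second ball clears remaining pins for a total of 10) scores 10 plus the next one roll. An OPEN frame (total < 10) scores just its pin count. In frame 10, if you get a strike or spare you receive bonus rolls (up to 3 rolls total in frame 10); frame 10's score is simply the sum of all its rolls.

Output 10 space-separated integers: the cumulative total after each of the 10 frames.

Frame 1: STRIKE. 10 + next two rolls (5+1) = 16. Cumulative: 16
Frame 2: OPEN (5+1=6). Cumulative: 22
Frame 3: OPEN (8+0=8). Cumulative: 30
Frame 4: STRIKE. 10 + next two rolls (10+6) = 26. Cumulative: 56
Frame 5: STRIKE. 10 + next two rolls (6+4) = 20. Cumulative: 76
Frame 6: SPARE (6+4=10). 10 + next roll (1) = 11. Cumulative: 87
Frame 7: OPEN (1+0=1). Cumulative: 88
Frame 8: SPARE (2+8=10). 10 + next roll (1) = 11. Cumulative: 99
Frame 9: SPARE (1+9=10). 10 + next roll (1) = 11. Cumulative: 110
Frame 10: OPEN. Sum of all frame-10 rolls (1+7) = 8. Cumulative: 118

Answer: 16 22 30 56 76 87 88 99 110 118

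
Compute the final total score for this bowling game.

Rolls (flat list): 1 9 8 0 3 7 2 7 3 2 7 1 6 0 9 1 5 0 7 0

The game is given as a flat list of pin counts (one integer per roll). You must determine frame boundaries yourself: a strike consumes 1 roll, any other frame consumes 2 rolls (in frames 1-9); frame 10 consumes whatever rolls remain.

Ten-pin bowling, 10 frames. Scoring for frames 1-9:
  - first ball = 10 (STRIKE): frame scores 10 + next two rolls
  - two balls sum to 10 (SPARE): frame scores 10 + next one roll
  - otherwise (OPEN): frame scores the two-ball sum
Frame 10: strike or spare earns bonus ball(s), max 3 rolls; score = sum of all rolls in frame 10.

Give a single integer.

Answer: 93

Derivation:
Frame 1: SPARE (1+9=10). 10 + next roll (8) = 18. Cumulative: 18
Frame 2: OPEN (8+0=8). Cumulative: 26
Frame 3: SPARE (3+7=10). 10 + next roll (2) = 12. Cumulative: 38
Frame 4: OPEN (2+7=9). Cumulative: 47
Frame 5: OPEN (3+2=5). Cumulative: 52
Frame 6: OPEN (7+1=8). Cumulative: 60
Frame 7: OPEN (6+0=6). Cumulative: 66
Frame 8: SPARE (9+1=10). 10 + next roll (5) = 15. Cumulative: 81
Frame 9: OPEN (5+0=5). Cumulative: 86
Frame 10: OPEN. Sum of all frame-10 rolls (7+0) = 7. Cumulative: 93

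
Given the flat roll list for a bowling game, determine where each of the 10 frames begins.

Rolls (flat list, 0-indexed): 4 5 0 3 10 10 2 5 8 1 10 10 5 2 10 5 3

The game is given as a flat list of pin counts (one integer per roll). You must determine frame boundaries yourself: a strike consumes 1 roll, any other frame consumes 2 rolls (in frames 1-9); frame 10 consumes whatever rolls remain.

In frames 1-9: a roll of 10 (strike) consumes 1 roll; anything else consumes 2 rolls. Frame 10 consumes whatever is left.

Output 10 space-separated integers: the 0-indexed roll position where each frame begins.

Answer: 0 2 4 5 6 8 10 11 12 14

Derivation:
Frame 1 starts at roll index 0: rolls=4,5 (sum=9), consumes 2 rolls
Frame 2 starts at roll index 2: rolls=0,3 (sum=3), consumes 2 rolls
Frame 3 starts at roll index 4: roll=10 (strike), consumes 1 roll
Frame 4 starts at roll index 5: roll=10 (strike), consumes 1 roll
Frame 5 starts at roll index 6: rolls=2,5 (sum=7), consumes 2 rolls
Frame 6 starts at roll index 8: rolls=8,1 (sum=9), consumes 2 rolls
Frame 7 starts at roll index 10: roll=10 (strike), consumes 1 roll
Frame 8 starts at roll index 11: roll=10 (strike), consumes 1 roll
Frame 9 starts at roll index 12: rolls=5,2 (sum=7), consumes 2 rolls
Frame 10 starts at roll index 14: 3 remaining rolls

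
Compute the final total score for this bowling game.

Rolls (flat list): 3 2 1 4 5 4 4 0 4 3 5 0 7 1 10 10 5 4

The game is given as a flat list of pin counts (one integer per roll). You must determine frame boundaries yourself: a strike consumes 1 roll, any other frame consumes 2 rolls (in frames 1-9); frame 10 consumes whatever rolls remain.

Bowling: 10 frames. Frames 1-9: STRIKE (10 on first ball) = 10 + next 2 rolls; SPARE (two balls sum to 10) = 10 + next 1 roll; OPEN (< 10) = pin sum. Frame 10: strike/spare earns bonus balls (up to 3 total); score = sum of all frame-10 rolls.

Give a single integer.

Answer: 96

Derivation:
Frame 1: OPEN (3+2=5). Cumulative: 5
Frame 2: OPEN (1+4=5). Cumulative: 10
Frame 3: OPEN (5+4=9). Cumulative: 19
Frame 4: OPEN (4+0=4). Cumulative: 23
Frame 5: OPEN (4+3=7). Cumulative: 30
Frame 6: OPEN (5+0=5). Cumulative: 35
Frame 7: OPEN (7+1=8). Cumulative: 43
Frame 8: STRIKE. 10 + next two rolls (10+5) = 25. Cumulative: 68
Frame 9: STRIKE. 10 + next two rolls (5+4) = 19. Cumulative: 87
Frame 10: OPEN. Sum of all frame-10 rolls (5+4) = 9. Cumulative: 96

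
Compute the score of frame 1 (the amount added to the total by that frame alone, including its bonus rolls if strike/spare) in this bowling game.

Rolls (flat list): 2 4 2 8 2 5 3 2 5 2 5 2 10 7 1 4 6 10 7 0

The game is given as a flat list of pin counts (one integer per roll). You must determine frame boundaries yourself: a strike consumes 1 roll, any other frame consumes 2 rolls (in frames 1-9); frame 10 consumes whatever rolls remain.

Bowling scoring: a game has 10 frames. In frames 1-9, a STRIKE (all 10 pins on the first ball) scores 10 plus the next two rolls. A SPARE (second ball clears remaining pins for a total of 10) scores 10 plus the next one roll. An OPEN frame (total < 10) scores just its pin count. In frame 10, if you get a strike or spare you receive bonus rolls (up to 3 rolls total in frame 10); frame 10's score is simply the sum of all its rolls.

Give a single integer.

Frame 1: OPEN (2+4=6). Cumulative: 6
Frame 2: SPARE (2+8=10). 10 + next roll (2) = 12. Cumulative: 18
Frame 3: OPEN (2+5=7). Cumulative: 25

Answer: 6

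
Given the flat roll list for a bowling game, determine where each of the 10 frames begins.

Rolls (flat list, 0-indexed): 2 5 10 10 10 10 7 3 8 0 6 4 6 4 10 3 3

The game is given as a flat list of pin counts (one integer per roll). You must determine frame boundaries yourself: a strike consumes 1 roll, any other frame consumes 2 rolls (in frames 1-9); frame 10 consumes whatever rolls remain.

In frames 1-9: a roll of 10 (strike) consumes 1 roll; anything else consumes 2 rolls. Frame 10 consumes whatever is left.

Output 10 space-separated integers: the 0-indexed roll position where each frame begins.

Frame 1 starts at roll index 0: rolls=2,5 (sum=7), consumes 2 rolls
Frame 2 starts at roll index 2: roll=10 (strike), consumes 1 roll
Frame 3 starts at roll index 3: roll=10 (strike), consumes 1 roll
Frame 4 starts at roll index 4: roll=10 (strike), consumes 1 roll
Frame 5 starts at roll index 5: roll=10 (strike), consumes 1 roll
Frame 6 starts at roll index 6: rolls=7,3 (sum=10), consumes 2 rolls
Frame 7 starts at roll index 8: rolls=8,0 (sum=8), consumes 2 rolls
Frame 8 starts at roll index 10: rolls=6,4 (sum=10), consumes 2 rolls
Frame 9 starts at roll index 12: rolls=6,4 (sum=10), consumes 2 rolls
Frame 10 starts at roll index 14: 3 remaining rolls

Answer: 0 2 3 4 5 6 8 10 12 14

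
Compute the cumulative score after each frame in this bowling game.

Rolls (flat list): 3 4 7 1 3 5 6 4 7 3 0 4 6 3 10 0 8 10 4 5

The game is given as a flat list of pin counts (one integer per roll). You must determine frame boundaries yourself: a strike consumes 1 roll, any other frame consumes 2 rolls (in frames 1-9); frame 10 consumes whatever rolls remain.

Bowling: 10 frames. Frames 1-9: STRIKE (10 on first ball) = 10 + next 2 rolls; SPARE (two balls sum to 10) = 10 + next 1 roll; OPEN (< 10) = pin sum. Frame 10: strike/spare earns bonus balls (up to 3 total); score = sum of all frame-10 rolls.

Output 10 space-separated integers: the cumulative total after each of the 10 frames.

Frame 1: OPEN (3+4=7). Cumulative: 7
Frame 2: OPEN (7+1=8). Cumulative: 15
Frame 3: OPEN (3+5=8). Cumulative: 23
Frame 4: SPARE (6+4=10). 10 + next roll (7) = 17. Cumulative: 40
Frame 5: SPARE (7+3=10). 10 + next roll (0) = 10. Cumulative: 50
Frame 6: OPEN (0+4=4). Cumulative: 54
Frame 7: OPEN (6+3=9). Cumulative: 63
Frame 8: STRIKE. 10 + next two rolls (0+8) = 18. Cumulative: 81
Frame 9: OPEN (0+8=8). Cumulative: 89
Frame 10: STRIKE. Sum of all frame-10 rolls (10+4+5) = 19. Cumulative: 108

Answer: 7 15 23 40 50 54 63 81 89 108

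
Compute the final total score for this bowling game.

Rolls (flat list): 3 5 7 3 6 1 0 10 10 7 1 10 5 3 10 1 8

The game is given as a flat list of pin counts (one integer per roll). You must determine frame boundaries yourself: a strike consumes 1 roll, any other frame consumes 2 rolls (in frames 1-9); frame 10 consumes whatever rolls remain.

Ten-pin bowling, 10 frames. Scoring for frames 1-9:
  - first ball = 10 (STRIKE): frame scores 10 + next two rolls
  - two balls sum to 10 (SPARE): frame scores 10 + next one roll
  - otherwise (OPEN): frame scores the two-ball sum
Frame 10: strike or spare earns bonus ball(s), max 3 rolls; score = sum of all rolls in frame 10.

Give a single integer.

Frame 1: OPEN (3+5=8). Cumulative: 8
Frame 2: SPARE (7+3=10). 10 + next roll (6) = 16. Cumulative: 24
Frame 3: OPEN (6+1=7). Cumulative: 31
Frame 4: SPARE (0+10=10). 10 + next roll (10) = 20. Cumulative: 51
Frame 5: STRIKE. 10 + next two rolls (7+1) = 18. Cumulative: 69
Frame 6: OPEN (7+1=8). Cumulative: 77
Frame 7: STRIKE. 10 + next two rolls (5+3) = 18. Cumulative: 95
Frame 8: OPEN (5+3=8). Cumulative: 103
Frame 9: STRIKE. 10 + next two rolls (1+8) = 19. Cumulative: 122
Frame 10: OPEN. Sum of all frame-10 rolls (1+8) = 9. Cumulative: 131

Answer: 131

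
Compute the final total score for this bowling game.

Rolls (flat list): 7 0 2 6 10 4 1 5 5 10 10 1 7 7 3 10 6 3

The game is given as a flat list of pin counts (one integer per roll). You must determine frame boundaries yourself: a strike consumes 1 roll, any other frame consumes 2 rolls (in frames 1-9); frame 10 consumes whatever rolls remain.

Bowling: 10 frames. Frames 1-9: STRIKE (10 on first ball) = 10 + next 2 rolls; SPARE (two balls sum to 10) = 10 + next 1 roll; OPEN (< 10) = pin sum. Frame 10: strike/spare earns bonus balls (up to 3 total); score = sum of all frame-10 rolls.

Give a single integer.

Answer: 141

Derivation:
Frame 1: OPEN (7+0=7). Cumulative: 7
Frame 2: OPEN (2+6=8). Cumulative: 15
Frame 3: STRIKE. 10 + next two rolls (4+1) = 15. Cumulative: 30
Frame 4: OPEN (4+1=5). Cumulative: 35
Frame 5: SPARE (5+5=10). 10 + next roll (10) = 20. Cumulative: 55
Frame 6: STRIKE. 10 + next two rolls (10+1) = 21. Cumulative: 76
Frame 7: STRIKE. 10 + next two rolls (1+7) = 18. Cumulative: 94
Frame 8: OPEN (1+7=8). Cumulative: 102
Frame 9: SPARE (7+3=10). 10 + next roll (10) = 20. Cumulative: 122
Frame 10: STRIKE. Sum of all frame-10 rolls (10+6+3) = 19. Cumulative: 141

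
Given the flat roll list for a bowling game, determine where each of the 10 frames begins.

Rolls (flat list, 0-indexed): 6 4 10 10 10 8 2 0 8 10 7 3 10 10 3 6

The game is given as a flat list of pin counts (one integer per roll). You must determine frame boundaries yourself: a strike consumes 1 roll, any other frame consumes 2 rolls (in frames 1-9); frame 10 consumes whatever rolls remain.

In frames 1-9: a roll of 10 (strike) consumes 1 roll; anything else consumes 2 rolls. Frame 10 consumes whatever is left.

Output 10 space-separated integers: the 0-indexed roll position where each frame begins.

Frame 1 starts at roll index 0: rolls=6,4 (sum=10), consumes 2 rolls
Frame 2 starts at roll index 2: roll=10 (strike), consumes 1 roll
Frame 3 starts at roll index 3: roll=10 (strike), consumes 1 roll
Frame 4 starts at roll index 4: roll=10 (strike), consumes 1 roll
Frame 5 starts at roll index 5: rolls=8,2 (sum=10), consumes 2 rolls
Frame 6 starts at roll index 7: rolls=0,8 (sum=8), consumes 2 rolls
Frame 7 starts at roll index 9: roll=10 (strike), consumes 1 roll
Frame 8 starts at roll index 10: rolls=7,3 (sum=10), consumes 2 rolls
Frame 9 starts at roll index 12: roll=10 (strike), consumes 1 roll
Frame 10 starts at roll index 13: 3 remaining rolls

Answer: 0 2 3 4 5 7 9 10 12 13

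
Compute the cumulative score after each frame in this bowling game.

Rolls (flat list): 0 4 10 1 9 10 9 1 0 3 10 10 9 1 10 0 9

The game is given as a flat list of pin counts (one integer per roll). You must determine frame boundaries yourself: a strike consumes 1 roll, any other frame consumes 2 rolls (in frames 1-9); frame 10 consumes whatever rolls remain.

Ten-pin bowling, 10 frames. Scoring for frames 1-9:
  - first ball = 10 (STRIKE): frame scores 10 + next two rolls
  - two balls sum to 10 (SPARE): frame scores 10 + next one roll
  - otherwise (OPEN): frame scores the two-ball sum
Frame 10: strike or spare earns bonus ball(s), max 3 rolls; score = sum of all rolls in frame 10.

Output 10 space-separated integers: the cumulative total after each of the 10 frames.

Answer: 4 24 44 64 74 77 106 126 146 165

Derivation:
Frame 1: OPEN (0+4=4). Cumulative: 4
Frame 2: STRIKE. 10 + next two rolls (1+9) = 20. Cumulative: 24
Frame 3: SPARE (1+9=10). 10 + next roll (10) = 20. Cumulative: 44
Frame 4: STRIKE. 10 + next two rolls (9+1) = 20. Cumulative: 64
Frame 5: SPARE (9+1=10). 10 + next roll (0) = 10. Cumulative: 74
Frame 6: OPEN (0+3=3). Cumulative: 77
Frame 7: STRIKE. 10 + next two rolls (10+9) = 29. Cumulative: 106
Frame 8: STRIKE. 10 + next two rolls (9+1) = 20. Cumulative: 126
Frame 9: SPARE (9+1=10). 10 + next roll (10) = 20. Cumulative: 146
Frame 10: STRIKE. Sum of all frame-10 rolls (10+0+9) = 19. Cumulative: 165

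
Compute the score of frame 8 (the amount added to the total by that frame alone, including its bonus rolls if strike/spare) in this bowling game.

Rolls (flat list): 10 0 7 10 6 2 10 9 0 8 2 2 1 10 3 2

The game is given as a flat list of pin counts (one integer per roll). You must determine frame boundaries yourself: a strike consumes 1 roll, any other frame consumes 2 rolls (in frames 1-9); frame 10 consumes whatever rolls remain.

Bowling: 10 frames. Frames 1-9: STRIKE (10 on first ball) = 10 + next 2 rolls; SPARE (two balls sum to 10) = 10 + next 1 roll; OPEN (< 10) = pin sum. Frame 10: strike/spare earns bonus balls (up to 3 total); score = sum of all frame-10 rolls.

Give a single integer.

Answer: 3

Derivation:
Frame 1: STRIKE. 10 + next two rolls (0+7) = 17. Cumulative: 17
Frame 2: OPEN (0+7=7). Cumulative: 24
Frame 3: STRIKE. 10 + next two rolls (6+2) = 18. Cumulative: 42
Frame 4: OPEN (6+2=8). Cumulative: 50
Frame 5: STRIKE. 10 + next two rolls (9+0) = 19. Cumulative: 69
Frame 6: OPEN (9+0=9). Cumulative: 78
Frame 7: SPARE (8+2=10). 10 + next roll (2) = 12. Cumulative: 90
Frame 8: OPEN (2+1=3). Cumulative: 93
Frame 9: STRIKE. 10 + next two rolls (3+2) = 15. Cumulative: 108
Frame 10: OPEN. Sum of all frame-10 rolls (3+2) = 5. Cumulative: 113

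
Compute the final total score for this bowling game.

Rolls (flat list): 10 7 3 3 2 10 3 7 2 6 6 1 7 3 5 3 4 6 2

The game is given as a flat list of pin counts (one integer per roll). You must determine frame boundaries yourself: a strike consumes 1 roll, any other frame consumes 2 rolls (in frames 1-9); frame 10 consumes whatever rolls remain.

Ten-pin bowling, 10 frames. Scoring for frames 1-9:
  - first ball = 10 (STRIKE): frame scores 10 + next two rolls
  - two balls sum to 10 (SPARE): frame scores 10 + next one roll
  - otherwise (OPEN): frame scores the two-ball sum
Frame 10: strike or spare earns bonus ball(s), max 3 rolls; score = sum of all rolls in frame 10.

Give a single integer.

Answer: 120

Derivation:
Frame 1: STRIKE. 10 + next two rolls (7+3) = 20. Cumulative: 20
Frame 2: SPARE (7+3=10). 10 + next roll (3) = 13. Cumulative: 33
Frame 3: OPEN (3+2=5). Cumulative: 38
Frame 4: STRIKE. 10 + next two rolls (3+7) = 20. Cumulative: 58
Frame 5: SPARE (3+7=10). 10 + next roll (2) = 12. Cumulative: 70
Frame 6: OPEN (2+6=8). Cumulative: 78
Frame 7: OPEN (6+1=7). Cumulative: 85
Frame 8: SPARE (7+3=10). 10 + next roll (5) = 15. Cumulative: 100
Frame 9: OPEN (5+3=8). Cumulative: 108
Frame 10: SPARE. Sum of all frame-10 rolls (4+6+2) = 12. Cumulative: 120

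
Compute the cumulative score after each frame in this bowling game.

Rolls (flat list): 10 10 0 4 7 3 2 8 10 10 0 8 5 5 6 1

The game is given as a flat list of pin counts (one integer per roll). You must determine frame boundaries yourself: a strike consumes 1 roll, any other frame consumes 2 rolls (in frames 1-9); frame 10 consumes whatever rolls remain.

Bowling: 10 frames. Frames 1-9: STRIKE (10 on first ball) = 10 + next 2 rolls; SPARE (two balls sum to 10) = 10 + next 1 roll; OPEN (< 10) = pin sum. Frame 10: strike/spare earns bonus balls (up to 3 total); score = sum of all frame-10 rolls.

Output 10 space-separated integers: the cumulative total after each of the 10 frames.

Answer: 20 34 38 50 70 90 108 116 132 139

Derivation:
Frame 1: STRIKE. 10 + next two rolls (10+0) = 20. Cumulative: 20
Frame 2: STRIKE. 10 + next two rolls (0+4) = 14. Cumulative: 34
Frame 3: OPEN (0+4=4). Cumulative: 38
Frame 4: SPARE (7+3=10). 10 + next roll (2) = 12. Cumulative: 50
Frame 5: SPARE (2+8=10). 10 + next roll (10) = 20. Cumulative: 70
Frame 6: STRIKE. 10 + next two rolls (10+0) = 20. Cumulative: 90
Frame 7: STRIKE. 10 + next two rolls (0+8) = 18. Cumulative: 108
Frame 8: OPEN (0+8=8). Cumulative: 116
Frame 9: SPARE (5+5=10). 10 + next roll (6) = 16. Cumulative: 132
Frame 10: OPEN. Sum of all frame-10 rolls (6+1) = 7. Cumulative: 139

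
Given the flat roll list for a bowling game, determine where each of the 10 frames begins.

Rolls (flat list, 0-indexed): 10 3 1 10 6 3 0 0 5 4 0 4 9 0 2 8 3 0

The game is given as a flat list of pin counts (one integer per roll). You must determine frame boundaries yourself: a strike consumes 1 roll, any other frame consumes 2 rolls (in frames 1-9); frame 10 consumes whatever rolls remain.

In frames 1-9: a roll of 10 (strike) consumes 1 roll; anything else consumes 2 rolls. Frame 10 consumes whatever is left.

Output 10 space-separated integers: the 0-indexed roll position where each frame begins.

Answer: 0 1 3 4 6 8 10 12 14 16

Derivation:
Frame 1 starts at roll index 0: roll=10 (strike), consumes 1 roll
Frame 2 starts at roll index 1: rolls=3,1 (sum=4), consumes 2 rolls
Frame 3 starts at roll index 3: roll=10 (strike), consumes 1 roll
Frame 4 starts at roll index 4: rolls=6,3 (sum=9), consumes 2 rolls
Frame 5 starts at roll index 6: rolls=0,0 (sum=0), consumes 2 rolls
Frame 6 starts at roll index 8: rolls=5,4 (sum=9), consumes 2 rolls
Frame 7 starts at roll index 10: rolls=0,4 (sum=4), consumes 2 rolls
Frame 8 starts at roll index 12: rolls=9,0 (sum=9), consumes 2 rolls
Frame 9 starts at roll index 14: rolls=2,8 (sum=10), consumes 2 rolls
Frame 10 starts at roll index 16: 2 remaining rolls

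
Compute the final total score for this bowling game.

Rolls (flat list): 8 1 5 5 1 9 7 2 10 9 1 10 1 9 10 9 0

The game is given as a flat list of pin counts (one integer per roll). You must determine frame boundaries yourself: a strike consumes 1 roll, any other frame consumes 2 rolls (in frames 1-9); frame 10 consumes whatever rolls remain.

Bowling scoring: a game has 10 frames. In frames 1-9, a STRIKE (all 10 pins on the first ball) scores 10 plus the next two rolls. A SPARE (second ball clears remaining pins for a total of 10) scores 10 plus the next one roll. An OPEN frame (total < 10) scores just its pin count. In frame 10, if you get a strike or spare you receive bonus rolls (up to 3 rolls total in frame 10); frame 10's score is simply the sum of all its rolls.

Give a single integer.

Answer: 154

Derivation:
Frame 1: OPEN (8+1=9). Cumulative: 9
Frame 2: SPARE (5+5=10). 10 + next roll (1) = 11. Cumulative: 20
Frame 3: SPARE (1+9=10). 10 + next roll (7) = 17. Cumulative: 37
Frame 4: OPEN (7+2=9). Cumulative: 46
Frame 5: STRIKE. 10 + next two rolls (9+1) = 20. Cumulative: 66
Frame 6: SPARE (9+1=10). 10 + next roll (10) = 20. Cumulative: 86
Frame 7: STRIKE. 10 + next two rolls (1+9) = 20. Cumulative: 106
Frame 8: SPARE (1+9=10). 10 + next roll (10) = 20. Cumulative: 126
Frame 9: STRIKE. 10 + next two rolls (9+0) = 19. Cumulative: 145
Frame 10: OPEN. Sum of all frame-10 rolls (9+0) = 9. Cumulative: 154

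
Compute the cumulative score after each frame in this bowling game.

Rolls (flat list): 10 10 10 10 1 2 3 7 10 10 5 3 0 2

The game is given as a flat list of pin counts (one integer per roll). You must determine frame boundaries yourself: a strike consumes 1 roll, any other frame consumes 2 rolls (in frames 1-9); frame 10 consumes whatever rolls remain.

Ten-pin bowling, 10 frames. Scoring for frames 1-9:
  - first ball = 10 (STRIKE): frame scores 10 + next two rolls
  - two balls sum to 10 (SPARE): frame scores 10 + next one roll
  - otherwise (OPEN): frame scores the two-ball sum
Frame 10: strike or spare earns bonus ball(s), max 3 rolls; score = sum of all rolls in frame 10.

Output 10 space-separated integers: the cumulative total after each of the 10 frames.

Frame 1: STRIKE. 10 + next two rolls (10+10) = 30. Cumulative: 30
Frame 2: STRIKE. 10 + next two rolls (10+10) = 30. Cumulative: 60
Frame 3: STRIKE. 10 + next two rolls (10+1) = 21. Cumulative: 81
Frame 4: STRIKE. 10 + next two rolls (1+2) = 13. Cumulative: 94
Frame 5: OPEN (1+2=3). Cumulative: 97
Frame 6: SPARE (3+7=10). 10 + next roll (10) = 20. Cumulative: 117
Frame 7: STRIKE. 10 + next two rolls (10+5) = 25. Cumulative: 142
Frame 8: STRIKE. 10 + next two rolls (5+3) = 18. Cumulative: 160
Frame 9: OPEN (5+3=8). Cumulative: 168
Frame 10: OPEN. Sum of all frame-10 rolls (0+2) = 2. Cumulative: 170

Answer: 30 60 81 94 97 117 142 160 168 170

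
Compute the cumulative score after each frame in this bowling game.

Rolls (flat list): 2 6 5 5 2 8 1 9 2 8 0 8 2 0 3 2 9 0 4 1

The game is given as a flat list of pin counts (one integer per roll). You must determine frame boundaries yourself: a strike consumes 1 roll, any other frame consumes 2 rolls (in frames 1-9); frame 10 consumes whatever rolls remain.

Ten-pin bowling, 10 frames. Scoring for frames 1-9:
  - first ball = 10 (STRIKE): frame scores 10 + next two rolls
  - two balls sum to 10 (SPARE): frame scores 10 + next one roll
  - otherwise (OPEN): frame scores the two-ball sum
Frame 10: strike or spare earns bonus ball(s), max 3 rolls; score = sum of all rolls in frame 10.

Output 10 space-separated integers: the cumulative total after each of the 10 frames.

Answer: 8 20 31 43 53 61 63 68 77 82

Derivation:
Frame 1: OPEN (2+6=8). Cumulative: 8
Frame 2: SPARE (5+5=10). 10 + next roll (2) = 12. Cumulative: 20
Frame 3: SPARE (2+8=10). 10 + next roll (1) = 11. Cumulative: 31
Frame 4: SPARE (1+9=10). 10 + next roll (2) = 12. Cumulative: 43
Frame 5: SPARE (2+8=10). 10 + next roll (0) = 10. Cumulative: 53
Frame 6: OPEN (0+8=8). Cumulative: 61
Frame 7: OPEN (2+0=2). Cumulative: 63
Frame 8: OPEN (3+2=5). Cumulative: 68
Frame 9: OPEN (9+0=9). Cumulative: 77
Frame 10: OPEN. Sum of all frame-10 rolls (4+1) = 5. Cumulative: 82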